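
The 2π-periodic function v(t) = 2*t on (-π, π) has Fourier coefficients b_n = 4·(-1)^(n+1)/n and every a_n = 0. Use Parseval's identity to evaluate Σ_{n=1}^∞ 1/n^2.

Parseval: Σ b_n^2 = (1/π) ∫_{-π}^{π} v(t)^2 dt = 8*pi**2/3.
Σ b_n^2 = Σ 16/n^2, so Σ 1/n^2 = (8*pi**2/3)/16 = pi**2/6.

pi**2/6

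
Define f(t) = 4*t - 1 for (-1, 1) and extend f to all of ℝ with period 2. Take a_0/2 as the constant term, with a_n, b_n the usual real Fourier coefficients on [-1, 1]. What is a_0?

a_0 = ∫_{-1}^{1} f(t) dt = -2.

-2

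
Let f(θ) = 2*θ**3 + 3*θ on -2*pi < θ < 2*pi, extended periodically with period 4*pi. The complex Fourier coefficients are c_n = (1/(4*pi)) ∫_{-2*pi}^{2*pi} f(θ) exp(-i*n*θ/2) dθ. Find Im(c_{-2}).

9 - 8*pi**2

Since f is real-valued, Im(c_{-2}) = -(1/(4*pi)) ∫_{-2*pi}^{2*pi} f(θ) sin(-θ) dθ = b_{2}/2.
f is odd and sin(-θ) is odd, so the integrand is even: ∫_{-2*pi}^{2*pi} f(θ) sin(-θ) dθ = 2∫_0^{2*pi} f(θ) sin(-θ) dθ.
Integrating by parts three times (tabular method), an antiderivative of (2*θ**3 + 3*θ) sin(-θ) is 2*θ**3*cos(θ) - 6*θ**2*sin(θ) - 9*θ*cos(θ) + 9*sin(θ); evaluating from 0 to 2*pi: ∫_{0}^{2*pi} (2*θ**3 + 3*θ) sin(-θ) dθ = (-18*pi + 16*pi**3) - (0) = -18*pi + 16*pi**3.
So ∫_{-2*pi}^{2*pi} f(θ) sin(-θ) dθ = -36*pi + 32*pi**3.
Hence Im(c_{-2}) = (-1/(4*pi))·(-36*pi + 32*pi**3) = 9 - 8*pi**2.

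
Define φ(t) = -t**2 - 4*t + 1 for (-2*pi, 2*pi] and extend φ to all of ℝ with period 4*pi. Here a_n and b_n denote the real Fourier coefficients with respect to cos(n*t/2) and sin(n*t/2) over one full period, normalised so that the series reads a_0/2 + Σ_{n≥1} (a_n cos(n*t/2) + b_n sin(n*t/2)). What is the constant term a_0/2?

a_0 = (1/(2*pi)) ∫_{-2*pi}^{2*pi} φ(t) dt = (1/(2*pi)) · (-16*pi**3/3 + 4*pi) = 2 - 8*pi**2/3.
So the constant term a_0/2 = 1 - 4*pi**2/3.

1 - 4*pi**2/3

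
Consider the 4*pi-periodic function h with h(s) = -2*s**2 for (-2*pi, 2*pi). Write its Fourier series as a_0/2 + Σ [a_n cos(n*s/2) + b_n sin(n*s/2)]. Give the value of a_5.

32/25

a_5 = (1/(2*pi)) ∫_{-2*pi}^{2*pi} h(s) cos(5*s/2) ds.
h is even and cos(5*s/2) is even, so the integrand is even and a_5 = 1/pi ∫_0^{2*pi} h(s) cos(5*s/2) ds.
Integrating by parts twice (tabular method), an antiderivative of (-2*s**2) cos(5*s/2) is -4*s**2*sin(5*s/2)/5 - 16*s*cos(5*s/2)/25 + 32*sin(5*s/2)/125; evaluating from 0 to 2*pi: ∫_{0}^{2*pi} (-2*s**2) cos(5*s/2) ds = (32*pi/25) - (0) = 32*pi/25.
Hence a_5 = (1/pi)·(32*pi/25) = 32/25.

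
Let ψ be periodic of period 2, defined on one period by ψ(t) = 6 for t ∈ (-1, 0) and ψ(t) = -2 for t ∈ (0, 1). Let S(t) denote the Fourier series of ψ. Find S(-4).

2

t = -4 differs from t = 0 by -2 full period(s), and the series is 2-periodic.
At t = 0 the one-sided limits are ψ(0^-) = 6 and ψ(0^+) = -2.
By Dirichlet's theorem the series converges to their average, [(6) + (-2)]/2 = 2.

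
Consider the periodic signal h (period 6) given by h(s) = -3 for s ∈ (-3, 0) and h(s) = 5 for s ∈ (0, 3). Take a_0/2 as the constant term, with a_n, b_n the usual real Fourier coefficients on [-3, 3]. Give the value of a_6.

0

a_6 = 1/3 ∫_{-3}^{3} h(s) cos(2*pi*s) ds.
Split the integral at the breakpoints.
Directly, an antiderivative of (-3) cos(2*pi*s) is -3*sin(2*pi*s)/(2*pi); evaluating from -3 to 0: ∫_{-3}^{0} (-3) cos(2*pi*s) ds = (0) - (0) = 0.
Directly, an antiderivative of (5) cos(2*pi*s) is 5*sin(2*pi*s)/(2*pi); evaluating from 0 to 3: ∫_{0}^{3} (5) cos(2*pi*s) ds = (0) - (0) = 0.
Summing the pieces and multiplying by (1/3) gives a_6 = 0.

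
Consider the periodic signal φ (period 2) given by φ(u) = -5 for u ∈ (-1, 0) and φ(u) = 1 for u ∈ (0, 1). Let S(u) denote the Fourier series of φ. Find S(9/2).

1

u = 9/2 differs from u = 1/2 by 2 full period(s), and the series is 2-periodic.
φ is continuous at u = 1/2 with value 1, so the series converges to 1 there.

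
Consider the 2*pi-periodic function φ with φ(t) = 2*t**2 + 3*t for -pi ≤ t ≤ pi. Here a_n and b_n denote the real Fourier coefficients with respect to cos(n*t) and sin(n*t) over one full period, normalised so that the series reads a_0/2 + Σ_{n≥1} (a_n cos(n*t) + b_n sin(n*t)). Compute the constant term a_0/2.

a_0 = 1/pi ∫_{-pi}^{pi} φ(t) dt = 1/pi · (4*pi**3/3) = 4*pi**2/3.
So the constant term a_0/2 = 2*pi**2/3.

2*pi**2/3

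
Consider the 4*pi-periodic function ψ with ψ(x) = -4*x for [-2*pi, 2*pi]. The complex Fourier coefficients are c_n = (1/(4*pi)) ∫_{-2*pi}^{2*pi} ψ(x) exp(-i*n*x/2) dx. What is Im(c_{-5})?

Since ψ is real-valued, Im(c_{-5}) = -(1/(4*pi)) ∫_{-2*pi}^{2*pi} ψ(x) sin(-5*x/2) dx = b_{5}/2.
ψ is odd and sin(-5*x/2) is odd, so the integrand is even: ∫_{-2*pi}^{2*pi} ψ(x) sin(-5*x/2) dx = 2∫_0^{2*pi} ψ(x) sin(-5*x/2) dx.
Integrating by parts (boundary term plus one more integral), an antiderivative of (-4*x) sin(-5*x/2) is -8*x*cos(5*x/2)/5 + 16*sin(5*x/2)/25; evaluating from 0 to 2*pi: ∫_{0}^{2*pi} (-4*x) sin(-5*x/2) dx = (16*pi/5) - (0) = 16*pi/5.
So ∫_{-2*pi}^{2*pi} ψ(x) sin(-5*x/2) dx = 32*pi/5.
Hence Im(c_{-5}) = (-1/(4*pi))·(32*pi/5) = -8/5.

-8/5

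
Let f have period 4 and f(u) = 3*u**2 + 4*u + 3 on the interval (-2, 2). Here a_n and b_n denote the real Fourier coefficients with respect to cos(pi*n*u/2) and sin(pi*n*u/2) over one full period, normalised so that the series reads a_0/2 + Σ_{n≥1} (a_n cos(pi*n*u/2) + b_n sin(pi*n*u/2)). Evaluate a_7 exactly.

-48/(49*pi**2)

a_7 = 1/2 ∫_{-2}^{2} f(u) cos(7*pi*u/2) du.
Integrating by parts twice (tabular method), an antiderivative of (3*u**2 + 4*u + 3) cos(7*pi*u/2) is 6*u**2*sin(7*pi*u/2)/(7*pi) + 8*u*sin(7*pi*u/2)/(7*pi) + 24*u*cos(7*pi*u/2)/(49*pi**2) - 48*sin(7*pi*u/2)/(343*pi**3) + 6*sin(7*pi*u/2)/(7*pi) + 16*cos(7*pi*u/2)/(49*pi**2); evaluating from -2 to 2: ∫_{-2}^{2} (3*u**2 + 4*u + 3) cos(7*pi*u/2) du = (-64/(49*pi**2)) - (32/(49*pi**2)) = -96/(49*pi**2).
Hence a_7 = (1/2)·(-96/(49*pi**2)) = -48/(49*pi**2).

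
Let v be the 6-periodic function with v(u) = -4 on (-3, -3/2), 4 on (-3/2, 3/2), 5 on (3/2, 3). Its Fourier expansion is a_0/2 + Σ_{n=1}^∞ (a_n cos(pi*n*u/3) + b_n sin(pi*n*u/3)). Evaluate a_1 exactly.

7/pi

a_1 = 1/3 ∫_{-3}^{3} v(u) cos(pi*u/3) du.
Split the integral at the breakpoints.
Directly, an antiderivative of (-4) cos(pi*u/3) is -12*sin(pi*u/3)/pi; evaluating from -3 to -3/2: ∫_{-3}^{-3/2} (-4) cos(pi*u/3) du = (12/pi) - (0) = 12/pi.
Directly, an antiderivative of (4) cos(pi*u/3) is 12*sin(pi*u/3)/pi; evaluating from -3/2 to 3/2: ∫_{-3/2}^{3/2} (4) cos(pi*u/3) du = (12/pi) - (-12/pi) = 24/pi.
Directly, an antiderivative of (5) cos(pi*u/3) is 15*sin(pi*u/3)/pi; evaluating from 3/2 to 3: ∫_{3/2}^{3} (5) cos(pi*u/3) du = (0) - (15/pi) = -15/pi.
Summing the pieces and multiplying by (1/3) gives a_1 = 7/pi.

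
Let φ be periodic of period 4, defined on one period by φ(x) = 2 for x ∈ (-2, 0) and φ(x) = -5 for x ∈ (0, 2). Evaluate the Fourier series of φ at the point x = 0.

At x = 0 the one-sided limits are φ(0^-) = 2 and φ(0^+) = -5.
By Dirichlet's theorem the series converges to their average, [(2) + (-5)]/2 = -3/2.

-3/2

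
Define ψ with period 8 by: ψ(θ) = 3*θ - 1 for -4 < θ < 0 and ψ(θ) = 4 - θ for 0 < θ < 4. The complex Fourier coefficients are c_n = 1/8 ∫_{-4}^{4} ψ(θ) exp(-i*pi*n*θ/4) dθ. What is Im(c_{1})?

Since ψ is real-valued, Im(c_{1}) = -1/8 ∫_{-4}^{4} ψ(θ) sin(pi*θ/4) dθ = -b_{1}/2.
Split the integral at the breakpoints.
Integrating by parts (boundary term plus one more integral), an antiderivative of (3*θ - 1) sin(pi*θ/4) is -12*θ*cos(pi*θ/4)/pi + 48*sin(pi*θ/4)/pi**2 + 4*cos(pi*θ/4)/pi; evaluating from -4 to 0: ∫_{-4}^{0} (3*θ - 1) sin(pi*θ/4) dθ = (4/pi) - (-52/pi) = 56/pi.
Integrating by parts (boundary term plus one more integral), an antiderivative of (4 - θ) sin(pi*θ/4) is 4*θ*cos(pi*θ/4)/pi - 16*sin(pi*θ/4)/pi**2 - 16*cos(pi*θ/4)/pi; evaluating from 0 to 4: ∫_{0}^{4} (4 - θ) sin(pi*θ/4) dθ = (0) - (-16/pi) = 16/pi.
So ∫_{-4}^{4} ψ(θ) sin(pi*θ/4) dθ = 72/pi.
Hence Im(c_{1}) = (-1/8)·(72/pi) = -9/pi.

-9/pi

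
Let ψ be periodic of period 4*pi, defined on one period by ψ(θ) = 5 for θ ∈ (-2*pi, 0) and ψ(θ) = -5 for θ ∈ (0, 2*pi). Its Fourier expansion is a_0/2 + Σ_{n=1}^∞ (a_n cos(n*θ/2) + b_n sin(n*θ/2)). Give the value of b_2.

0

b_2 = (1/(2*pi)) ∫_{-2*pi}^{2*pi} ψ(θ) sin(θ) dθ.
ψ is odd and sin(θ) is odd, so the integrand is even and b_2 = 1/pi ∫_0^{2*pi} ψ(θ) sin(θ) dθ.
Directly, an antiderivative of (-5) sin(θ) is 5*cos(θ); evaluating from 0 to 2*pi: ∫_{0}^{2*pi} (-5) sin(θ) dθ = (5) - (5) = 0.
Hence b_2 = (1/pi)·(0) = 0.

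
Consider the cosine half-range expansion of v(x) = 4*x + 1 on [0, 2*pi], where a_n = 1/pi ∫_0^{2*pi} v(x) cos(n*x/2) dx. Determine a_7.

-32/(49*pi)

a_7 = 1/pi ∫_0^{2*pi} (4*x + 1) cos(7*x/2) dx.
Integrating by parts (boundary term plus one more integral), an antiderivative of (4*x + 1) cos(7*x/2) is 8*x*sin(7*x/2)/7 + 2*sin(7*x/2)/7 + 16*cos(7*x/2)/49; evaluating from 0 to 2*pi: ∫_{0}^{2*pi} (4*x + 1) cos(7*x/2) dx = (-16/49) - (16/49) = -32/49.
Hence a_7 = (1/pi)·(-32/49) = -32/(49*pi).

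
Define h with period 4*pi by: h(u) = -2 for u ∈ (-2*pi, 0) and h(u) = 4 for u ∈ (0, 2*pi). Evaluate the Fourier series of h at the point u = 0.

At u = 0 the one-sided limits are h(0^-) = -2 and h(0^+) = 4.
By Dirichlet's theorem the series converges to their average, [(-2) + (4)]/2 = 1.

1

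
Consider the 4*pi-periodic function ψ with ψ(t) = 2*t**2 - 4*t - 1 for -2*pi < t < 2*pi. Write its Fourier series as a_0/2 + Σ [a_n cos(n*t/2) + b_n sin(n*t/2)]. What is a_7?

-32/49

a_7 = (1/(2*pi)) ∫_{-2*pi}^{2*pi} ψ(t) cos(7*t/2) dt.
Integrating by parts twice (tabular method), an antiderivative of (2*t**2 - 4*t - 1) cos(7*t/2) is 4*t**2*sin(7*t/2)/7 - 8*t*sin(7*t/2)/7 + 16*t*cos(7*t/2)/49 - 130*sin(7*t/2)/343 - 16*cos(7*t/2)/49; evaluating from -2*pi to 2*pi: ∫_{-2*pi}^{2*pi} (2*t**2 - 4*t - 1) cos(7*t/2) dt = (16/49 - 32*pi/49) - (16/49 + 32*pi/49) = -64*pi/49.
Hence a_7 = (1/(2*pi))·(-64*pi/49) = -32/49.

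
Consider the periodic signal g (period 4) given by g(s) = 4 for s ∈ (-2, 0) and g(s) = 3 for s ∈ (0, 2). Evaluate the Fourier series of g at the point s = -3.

3

s = -3 differs from s = 1 by -1 full period(s), and the series is 4-periodic.
g is continuous at s = 1 with value 3, so the series converges to 3 there.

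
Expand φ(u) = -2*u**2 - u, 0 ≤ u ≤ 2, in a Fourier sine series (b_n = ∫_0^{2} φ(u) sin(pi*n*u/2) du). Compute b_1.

b_1 = ∫_0^{2} (-2*u**2 - u) sin(pi*u/2) du.
Integrating by parts twice (tabular method), an antiderivative of (-2*u**2 - u) sin(pi*u/2) is 4*u**2*cos(pi*u/2)/pi - 16*u*sin(pi*u/2)/pi**2 + 2*u*cos(pi*u/2)/pi - 4*sin(pi*u/2)/pi**2 - 32*cos(pi*u/2)/pi**3; evaluating from 0 to 2: ∫_{0}^{2} (-2*u**2 - u) sin(pi*u/2) du = (-20/pi + 32/pi**3) - (-32/pi**3) = -20/pi + 64/pi**3.
Hence b_1 = -20/pi + 64/pi**3.

-20/pi + 64/pi**3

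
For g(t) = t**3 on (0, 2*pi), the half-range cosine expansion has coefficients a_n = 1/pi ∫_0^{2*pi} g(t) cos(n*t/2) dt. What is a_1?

a_1 = 1/pi ∫_0^{2*pi} (t**3) cos(t/2) dt.
Integrating by parts three times (tabular method), an antiderivative of (t**3) cos(t/2) is 2*t**3*sin(t/2) + 12*t**2*cos(t/2) - 48*t*sin(t/2) - 96*cos(t/2); evaluating from 0 to 2*pi: ∫_{0}^{2*pi} (t**3) cos(t/2) dt = (96 - 48*pi**2) - (-96) = 192 - 48*pi**2.
Hence a_1 = (1/pi)·(192 - 48*pi**2) = -48*pi + 192/pi.

-48*pi + 192/pi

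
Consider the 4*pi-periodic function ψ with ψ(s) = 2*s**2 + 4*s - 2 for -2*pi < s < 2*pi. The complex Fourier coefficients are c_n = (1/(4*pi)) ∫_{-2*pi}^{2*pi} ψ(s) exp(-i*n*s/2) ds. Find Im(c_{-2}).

Since ψ is real-valued, Im(c_{-2}) = -(1/(4*pi)) ∫_{-2*pi}^{2*pi} ψ(s) sin(-s) ds = b_{2}/2.
Integrating by parts twice (tabular method), an antiderivative of (2*s**2 + 4*s - 2) sin(-s) is 2*s**2*cos(s) - 4*s*sin(s) + 4*s*cos(s) - 4*sin(s) - 6*cos(s); evaluating from -2*pi to 2*pi: ∫_{-2*pi}^{2*pi} (2*s**2 + 4*s - 2) sin(-s) ds = (-6 + 8*pi + 8*pi**2) - (-8*pi - 6 + 8*pi**2) = 16*pi.
Hence Im(c_{-2}) = (-1/(4*pi))·(16*pi) = -4.

-4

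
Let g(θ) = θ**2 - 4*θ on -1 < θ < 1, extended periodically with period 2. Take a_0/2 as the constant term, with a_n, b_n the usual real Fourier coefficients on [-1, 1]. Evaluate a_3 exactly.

-4/(9*pi**2)

a_3 = ∫_{-1}^{1} g(θ) cos(3*pi*θ) dθ.
Integrating by parts twice (tabular method), an antiderivative of (θ**2 - 4*θ) cos(3*pi*θ) is θ**2*sin(3*pi*θ)/(3*pi) - 4*θ*sin(3*pi*θ)/(3*pi) + 2*θ*cos(3*pi*θ)/(9*pi**2) - 2*sin(3*pi*θ)/(27*pi**3) - 4*cos(3*pi*θ)/(9*pi**2); evaluating from -1 to 1: ∫_{-1}^{1} (θ**2 - 4*θ) cos(3*pi*θ) dθ = (2/(9*pi**2)) - (2/(3*pi**2)) = -4/(9*pi**2).
Hence a_3 = -4/(9*pi**2).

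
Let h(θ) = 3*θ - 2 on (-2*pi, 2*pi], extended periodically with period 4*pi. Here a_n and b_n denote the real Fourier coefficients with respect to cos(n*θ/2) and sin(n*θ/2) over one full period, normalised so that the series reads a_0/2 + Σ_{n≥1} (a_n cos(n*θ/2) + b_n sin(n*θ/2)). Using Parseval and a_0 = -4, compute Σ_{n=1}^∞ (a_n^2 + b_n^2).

24*pi**2

Parseval: a_0^2/2 + Σ_{n≥1} (a_n^2+b_n^2) = (1/(2*pi)) ∫_{-2*pi}^{2*pi} h(θ)^2 dθ = 8 + 24*pi**2.
Subtract a_0^2/2 = 8: Σ (a_n^2+b_n^2) = 24*pi**2.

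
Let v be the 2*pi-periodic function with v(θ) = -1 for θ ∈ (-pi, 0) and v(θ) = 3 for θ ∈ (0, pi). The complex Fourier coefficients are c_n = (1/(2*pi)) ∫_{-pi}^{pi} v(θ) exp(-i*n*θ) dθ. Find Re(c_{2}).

Since v is real-valued, Re(c_{2}) = (1/(2*pi)) ∫_{-pi}^{pi} v(θ) cos(2*θ) dθ = a_{2}/2.
Split the integral at the breakpoints.
Directly, an antiderivative of (-1) cos(2*θ) is -sin(2*θ)/2; evaluating from -pi to 0: ∫_{-pi}^{0} (-1) cos(2*θ) dθ = (0) - (0) = 0.
Directly, an antiderivative of (3) cos(2*θ) is 3*sin(2*θ)/2; evaluating from 0 to pi: ∫_{0}^{pi} (3) cos(2*θ) dθ = (0) - (0) = 0.
So ∫_{-pi}^{pi} v(θ) cos(2*θ) dθ = 0.
Hence Re(c_{2}) = (1/(2*pi))·(0) = 0.

0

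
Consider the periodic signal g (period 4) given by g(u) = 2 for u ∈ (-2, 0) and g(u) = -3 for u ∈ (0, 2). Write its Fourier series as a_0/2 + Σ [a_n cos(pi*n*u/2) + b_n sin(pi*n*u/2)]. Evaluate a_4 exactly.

0

a_4 = 1/2 ∫_{-2}^{2} g(u) cos(2*pi*u) du.
Split the integral at the breakpoints.
Directly, an antiderivative of (2) cos(2*pi*u) is sin(2*pi*u)/pi; evaluating from -2 to 0: ∫_{-2}^{0} (2) cos(2*pi*u) du = (0) - (0) = 0.
Directly, an antiderivative of (-3) cos(2*pi*u) is -3*sin(2*pi*u)/(2*pi); evaluating from 0 to 2: ∫_{0}^{2} (-3) cos(2*pi*u) du = (0) - (0) = 0.
Summing the pieces and multiplying by (1/2) gives a_4 = 0.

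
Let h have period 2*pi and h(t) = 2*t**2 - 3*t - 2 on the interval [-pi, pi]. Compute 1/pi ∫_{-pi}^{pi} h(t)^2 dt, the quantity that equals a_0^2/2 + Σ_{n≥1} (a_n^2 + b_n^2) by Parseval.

2*pi**2/3 + 8 + 8*pi**4/5

1/pi ∫_{-pi}^{pi} h(t)^2 dt = 1/pi · (2*pi*(5*pi**2 + 60 + 12*pi**4)/15) = 2*pi**2/3 + 8 + 8*pi**4/5.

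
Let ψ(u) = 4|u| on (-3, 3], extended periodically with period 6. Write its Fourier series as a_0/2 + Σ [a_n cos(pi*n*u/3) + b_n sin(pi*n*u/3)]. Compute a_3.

a_3 = 1/3 ∫_{-3}^{3} ψ(u) cos(pi*u) du.
ψ is even and cos(pi*u) is even, so the integrand is even and a_3 = 2/3 ∫_0^{3} ψ(u) cos(pi*u) du.
Integrating by parts (boundary term plus one more integral), an antiderivative of (4*u) cos(pi*u) is 4*u*sin(pi*u)/pi + 4*cos(pi*u)/pi**2; evaluating from 0 to 3: ∫_{0}^{3} (4*u) cos(pi*u) du = (-4/pi**2) - (4/pi**2) = -8/pi**2.
Hence a_3 = (2/3)·(-8/pi**2) = -16/(3*pi**2).

-16/(3*pi**2)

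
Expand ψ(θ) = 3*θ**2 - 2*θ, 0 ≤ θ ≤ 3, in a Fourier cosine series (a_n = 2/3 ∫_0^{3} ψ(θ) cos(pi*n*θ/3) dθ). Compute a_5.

-84/(25*pi**2)

a_5 = 2/3 ∫_0^{3} (3*θ**2 - 2*θ) cos(5*pi*θ/3) dθ.
Integrating by parts twice (tabular method), an antiderivative of (3*θ**2 - 2*θ) cos(5*pi*θ/3) is 9*θ**2*sin(5*pi*θ/3)/(5*pi) - 6*θ*sin(5*pi*θ/3)/(5*pi) + 54*θ*cos(5*pi*θ/3)/(25*pi**2) - 162*sin(5*pi*θ/3)/(125*pi**3) - 18*cos(5*pi*θ/3)/(25*pi**2); evaluating from 0 to 3: ∫_{0}^{3} (3*θ**2 - 2*θ) cos(5*pi*θ/3) dθ = (-144/(25*pi**2)) - (-18/(25*pi**2)) = -126/(25*pi**2).
Hence a_5 = (2/3)·(-126/(25*pi**2)) = -84/(25*pi**2).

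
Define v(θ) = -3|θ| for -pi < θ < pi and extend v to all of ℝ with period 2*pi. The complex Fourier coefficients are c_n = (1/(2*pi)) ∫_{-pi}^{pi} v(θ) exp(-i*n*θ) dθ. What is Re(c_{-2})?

Since v is real-valued, Re(c_{-2}) = (1/(2*pi)) ∫_{-pi}^{pi} v(θ) cos(-2*θ) dθ = a_{2}/2.
v is even and cos(-2*θ) is even, so the integrand is even: ∫_{-pi}^{pi} v(θ) cos(-2*θ) dθ = 2∫_0^{pi} v(θ) cos(-2*θ) dθ.
Integrating by parts (boundary term plus one more integral), an antiderivative of (-3*θ) cos(-2*θ) is -3*θ*sin(2*θ)/2 - 3*cos(2*θ)/4; evaluating from 0 to pi: ∫_{0}^{pi} (-3*θ) cos(-2*θ) dθ = (-3/4) - (-3/4) = 0.
So ∫_{-pi}^{pi} v(θ) cos(-2*θ) dθ = 0.
Hence Re(c_{-2}) = (1/(2*pi))·(0) = 0.

0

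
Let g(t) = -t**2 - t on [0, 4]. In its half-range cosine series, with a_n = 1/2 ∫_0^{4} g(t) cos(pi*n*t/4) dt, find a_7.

a_7 = 1/2 ∫_0^{4} (-t**2 - t) cos(7*pi*t/4) dt.
Integrating by parts twice (tabular method), an antiderivative of (-t**2 - t) cos(7*pi*t/4) is -4*t**2*sin(7*pi*t/4)/(7*pi) - 4*t*sin(7*pi*t/4)/(7*pi) - 32*t*cos(7*pi*t/4)/(49*pi**2) + 128*sin(7*pi*t/4)/(343*pi**3) - 16*cos(7*pi*t/4)/(49*pi**2); evaluating from 0 to 4: ∫_{0}^{4} (-t**2 - t) cos(7*pi*t/4) dt = (144/(49*pi**2)) - (-16/(49*pi**2)) = 160/(49*pi**2).
Hence a_7 = (1/2)·(160/(49*pi**2)) = 80/(49*pi**2).

80/(49*pi**2)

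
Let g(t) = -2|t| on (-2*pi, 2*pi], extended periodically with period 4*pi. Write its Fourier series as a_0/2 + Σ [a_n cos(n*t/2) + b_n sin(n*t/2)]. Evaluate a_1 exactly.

a_1 = (1/(2*pi)) ∫_{-2*pi}^{2*pi} g(t) cos(t/2) dt.
g is even and cos(t/2) is even, so the integrand is even and a_1 = 1/pi ∫_0^{2*pi} g(t) cos(t/2) dt.
Integrating by parts (boundary term plus one more integral), an antiderivative of (-2*t) cos(t/2) is -4*t*sin(t/2) - 8*cos(t/2); evaluating from 0 to 2*pi: ∫_{0}^{2*pi} (-2*t) cos(t/2) dt = (8) - (-8) = 16.
Hence a_1 = (1/pi)·(16) = 16/pi.

16/pi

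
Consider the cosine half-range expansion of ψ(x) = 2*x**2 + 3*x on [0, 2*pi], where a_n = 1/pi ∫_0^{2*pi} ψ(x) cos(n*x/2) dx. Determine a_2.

8

a_2 = 1/pi ∫_0^{2*pi} (2*x**2 + 3*x) cos(x) dx.
Integrating by parts twice (tabular method), an antiderivative of (2*x**2 + 3*x) cos(x) is 2*x**2*sin(x) + 3*x*sin(x) + 4*x*cos(x) - 4*sin(x) + 3*cos(x); evaluating from 0 to 2*pi: ∫_{0}^{2*pi} (2*x**2 + 3*x) cos(x) dx = (3 + 8*pi) - (3) = 8*pi.
Hence a_2 = (1/pi)·(8*pi) = 8.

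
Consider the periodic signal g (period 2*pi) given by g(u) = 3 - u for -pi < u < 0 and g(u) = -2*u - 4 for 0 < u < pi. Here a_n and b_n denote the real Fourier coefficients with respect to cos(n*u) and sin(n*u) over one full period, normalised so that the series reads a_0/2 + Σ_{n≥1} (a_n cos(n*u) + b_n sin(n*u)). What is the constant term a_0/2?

a_0 = 1/pi ∫_{-pi}^{pi} g(u) du = 1/pi · (-pi*(2 + pi)/2) = -pi/2 - 1.
So the constant term a_0/2 = -pi/4 - 1/2.

-pi/4 - 1/2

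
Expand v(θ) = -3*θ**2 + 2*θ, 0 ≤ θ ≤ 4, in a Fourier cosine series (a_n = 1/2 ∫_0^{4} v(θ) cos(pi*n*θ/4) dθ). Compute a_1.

a_1 = 1/2 ∫_0^{4} (-3*θ**2 + 2*θ) cos(pi*θ/4) dθ.
Integrating by parts twice (tabular method), an antiderivative of (-3*θ**2 + 2*θ) cos(pi*θ/4) is -12*θ**2*sin(pi*θ/4)/pi + 8*θ*sin(pi*θ/4)/pi - 96*θ*cos(pi*θ/4)/pi**2 + 384*sin(pi*θ/4)/pi**3 + 32*cos(pi*θ/4)/pi**2; evaluating from 0 to 4: ∫_{0}^{4} (-3*θ**2 + 2*θ) cos(pi*θ/4) dθ = (352/pi**2) - (32/pi**2) = 320/pi**2.
Hence a_1 = (1/2)·(320/pi**2) = 160/pi**2.

160/pi**2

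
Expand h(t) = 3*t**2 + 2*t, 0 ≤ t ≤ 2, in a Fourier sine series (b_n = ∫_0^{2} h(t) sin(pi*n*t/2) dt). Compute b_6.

-16/(3*pi)

b_6 = ∫_0^{2} (3*t**2 + 2*t) sin(3*pi*t) dt.
Integrating by parts twice (tabular method), an antiderivative of (3*t**2 + 2*t) sin(3*pi*t) is -t**2*cos(3*pi*t)/pi + 2*t*sin(3*pi*t)/(3*pi**2) - 2*t*cos(3*pi*t)/(3*pi) + 2*sin(3*pi*t)/(9*pi**2) + 2*cos(3*pi*t)/(9*pi**3); evaluating from 0 to 2: ∫_{0}^{2} (3*t**2 + 2*t) sin(3*pi*t) dt = (2*(1 - 24*pi**2)/(9*pi**3)) - (2/(9*pi**3)) = -16/(3*pi).
Hence b_6 = -16/(3*pi).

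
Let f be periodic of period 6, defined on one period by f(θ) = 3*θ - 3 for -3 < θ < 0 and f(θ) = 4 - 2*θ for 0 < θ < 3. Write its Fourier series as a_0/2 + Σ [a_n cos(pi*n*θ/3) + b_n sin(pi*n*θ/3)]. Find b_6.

b_6 = 1/3 ∫_{-3}^{3} f(θ) sin(2*pi*θ) dθ.
Split the integral at the breakpoints.
Integrating by parts (boundary term plus one more integral), an antiderivative of (3*θ - 3) sin(2*pi*θ) is -3*θ*cos(2*pi*θ)/(2*pi) + 3*sin(2*pi*θ)/(4*pi**2) + 3*cos(2*pi*θ)/(2*pi); evaluating from -3 to 0: ∫_{-3}^{0} (3*θ - 3) sin(2*pi*θ) dθ = (3/(2*pi)) - (6/pi) = -9/(2*pi).
Integrating by parts (boundary term plus one more integral), an antiderivative of (4 - 2*θ) sin(2*pi*θ) is θ*cos(2*pi*θ)/pi - sin(2*pi*θ)/(2*pi**2) - 2*cos(2*pi*θ)/pi; evaluating from 0 to 3: ∫_{0}^{3} (4 - 2*θ) sin(2*pi*θ) dθ = (1/pi) - (-2/pi) = 3/pi.
Summing the pieces and multiplying by (1/3) gives b_6 = -1/(2*pi).

-1/(2*pi)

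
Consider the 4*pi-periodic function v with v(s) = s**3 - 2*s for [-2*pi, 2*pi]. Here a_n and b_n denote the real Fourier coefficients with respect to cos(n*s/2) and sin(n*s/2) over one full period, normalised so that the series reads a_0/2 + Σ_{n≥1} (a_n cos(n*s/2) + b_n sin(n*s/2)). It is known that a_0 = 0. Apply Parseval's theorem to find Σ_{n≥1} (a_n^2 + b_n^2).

32*pi**2*(-84*pi**2 + 35 + 60*pi**4)/105

Parseval: a_0^2/2 + Σ_{n≥1} (a_n^2+b_n^2) = (1/(2*pi)) ∫_{-2*pi}^{2*pi} v(s)^2 ds = 32*pi**2*(-84*pi**2 + 35 + 60*pi**4)/105.
Subtract a_0^2/2 = 0: Σ (a_n^2+b_n^2) = 32*pi**2*(-84*pi**2 + 35 + 60*pi**4)/105.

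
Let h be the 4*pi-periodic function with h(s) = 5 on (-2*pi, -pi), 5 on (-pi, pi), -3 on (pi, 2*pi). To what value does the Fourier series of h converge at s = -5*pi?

s = -5*pi differs from s = -pi by -1 full period(s), and the series is 4*pi-periodic.
h is continuous at s = -pi with value 5, so the series converges to 5 there.

5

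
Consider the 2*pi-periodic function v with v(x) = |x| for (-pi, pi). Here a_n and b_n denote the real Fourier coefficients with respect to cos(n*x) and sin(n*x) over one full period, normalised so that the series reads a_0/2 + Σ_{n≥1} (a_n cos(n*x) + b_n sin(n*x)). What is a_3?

-4/(9*pi)

a_3 = 1/pi ∫_{-pi}^{pi} v(x) cos(3*x) dx.
v is even and cos(3*x) is even, so the integrand is even and a_3 = 2/pi ∫_0^{pi} v(x) cos(3*x) dx.
Integrating by parts (boundary term plus one more integral), an antiderivative of (x) cos(3*x) is x*sin(3*x)/3 + cos(3*x)/9; evaluating from 0 to pi: ∫_{0}^{pi} (x) cos(3*x) dx = (-1/9) - (1/9) = -2/9.
Hence a_3 = (2/pi)·(-2/9) = -4/(9*pi).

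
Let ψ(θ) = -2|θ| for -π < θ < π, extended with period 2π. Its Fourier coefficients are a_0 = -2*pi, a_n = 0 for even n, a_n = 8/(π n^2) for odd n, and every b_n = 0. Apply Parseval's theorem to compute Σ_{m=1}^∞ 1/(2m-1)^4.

Parseval: a_0^2/2 + Σ a_n^2 = (1/π) ∫_{-π}^{π} ψ(θ)^2 dθ = 8*pi**2/3.
Subtract a_0^2/2 = 2*pi**2: Σ a_n^2 = 2*pi**2/3.
Only odd n contribute, with a_n^2 = 64/(π^2 n^4), so Σ_{m≥1} 1/(2m-1)^4 = π^2·(2*pi**2/3)/64 = pi**4/96.

pi**4/96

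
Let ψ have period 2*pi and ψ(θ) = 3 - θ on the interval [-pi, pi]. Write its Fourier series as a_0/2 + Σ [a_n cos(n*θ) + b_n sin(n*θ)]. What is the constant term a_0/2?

3

a_0 = 1/pi ∫_{-pi}^{pi} ψ(θ) dθ = 1/pi · (6*pi) = 6.
So the constant term a_0/2 = 3.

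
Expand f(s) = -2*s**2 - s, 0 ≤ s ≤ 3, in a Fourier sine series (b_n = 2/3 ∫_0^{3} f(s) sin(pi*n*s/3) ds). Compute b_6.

7/pi

b_6 = 2/3 ∫_0^{3} (-2*s**2 - s) sin(2*pi*s) ds.
Integrating by parts twice (tabular method), an antiderivative of (-2*s**2 - s) sin(2*pi*s) is s**2*cos(2*pi*s)/pi - s*sin(2*pi*s)/pi**2 + s*cos(2*pi*s)/(2*pi) - sin(2*pi*s)/(4*pi**2) - cos(2*pi*s)/(2*pi**3); evaluating from 0 to 3: ∫_{0}^{3} (-2*s**2 - s) sin(2*pi*s) ds = ((-1 + 21*pi**2)/(2*pi**3)) - (-1/(2*pi**3)) = 21/(2*pi).
Hence b_6 = (2/3)·(21/(2*pi)) = 7/pi.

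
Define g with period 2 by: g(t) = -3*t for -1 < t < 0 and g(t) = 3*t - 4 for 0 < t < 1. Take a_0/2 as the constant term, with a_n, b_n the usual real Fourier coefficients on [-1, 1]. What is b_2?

b_2 = ∫_{-1}^{1} g(t) sin(2*pi*t) dt.
Split the integral at the breakpoints.
Integrating by parts (boundary term plus one more integral), an antiderivative of (-3*t) sin(2*pi*t) is 3*t*cos(2*pi*t)/(2*pi) - 3*sin(2*pi*t)/(4*pi**2); evaluating from -1 to 0: ∫_{-1}^{0} (-3*t) sin(2*pi*t) dt = (0) - (-3/(2*pi)) = 3/(2*pi).
Integrating by parts (boundary term plus one more integral), an antiderivative of (3*t - 4) sin(2*pi*t) is -3*t*cos(2*pi*t)/(2*pi) + 3*sin(2*pi*t)/(4*pi**2) + 2*cos(2*pi*t)/pi; evaluating from 0 to 1: ∫_{0}^{1} (3*t - 4) sin(2*pi*t) dt = (1/(2*pi)) - (2/pi) = -3/(2*pi).
Summing the pieces gives b_2 = 0.

0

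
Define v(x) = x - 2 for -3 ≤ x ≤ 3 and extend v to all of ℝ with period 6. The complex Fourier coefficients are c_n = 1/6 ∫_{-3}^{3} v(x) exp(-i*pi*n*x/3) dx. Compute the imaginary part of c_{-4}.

Since v is real-valued, Im(c_{-4}) = -1/6 ∫_{-3}^{3} v(x) sin(-4*pi*x/3) dx = b_{4}/2.
Integrating by parts (boundary term plus one more integral), an antiderivative of (x - 2) sin(-4*pi*x/3) is 3*x*cos(4*pi*x/3)/(4*pi) - 9*sin(4*pi*x/3)/(16*pi**2) - 3*cos(4*pi*x/3)/(2*pi); evaluating from -3 to 3: ∫_{-3}^{3} (x - 2) sin(-4*pi*x/3) dx = (3/(4*pi)) - (-15/(4*pi)) = 9/(2*pi).
Hence Im(c_{-4}) = (-1/6)·(9/(2*pi)) = -3/(4*pi).

-3/(4*pi)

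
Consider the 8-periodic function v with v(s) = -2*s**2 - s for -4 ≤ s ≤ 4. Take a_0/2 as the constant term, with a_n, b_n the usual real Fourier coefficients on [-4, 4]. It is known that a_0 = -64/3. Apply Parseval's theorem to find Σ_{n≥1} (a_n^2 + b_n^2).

Parseval: a_0^2/2 + Σ_{n≥1} (a_n^2+b_n^2) = 1/4 ∫_{-4}^{4} v(s)^2 ds = 6304/15.
Subtract a_0^2/2 = 2048/9: Σ (a_n^2+b_n^2) = 8672/45.

8672/45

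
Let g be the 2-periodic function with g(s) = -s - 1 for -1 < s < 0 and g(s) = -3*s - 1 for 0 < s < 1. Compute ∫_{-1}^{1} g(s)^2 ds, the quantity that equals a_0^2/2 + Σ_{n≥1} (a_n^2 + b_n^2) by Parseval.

22/3

∫_{-1}^{1} g(s)^2 ds = 22/3.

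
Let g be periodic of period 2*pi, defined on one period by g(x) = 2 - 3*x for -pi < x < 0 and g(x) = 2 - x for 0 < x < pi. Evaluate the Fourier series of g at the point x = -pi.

x = -pi differs from x = pi by -1 full period(s), and the series is 2*pi-periodic.
At x = pi the one-sided limits are g(pi^-) = 2 - pi and g(pi^+) = 2 + 3*pi.
By Dirichlet's theorem the series converges to their average, [(2 - pi) + (2 + 3*pi)]/2 = 2 + pi.

2 + pi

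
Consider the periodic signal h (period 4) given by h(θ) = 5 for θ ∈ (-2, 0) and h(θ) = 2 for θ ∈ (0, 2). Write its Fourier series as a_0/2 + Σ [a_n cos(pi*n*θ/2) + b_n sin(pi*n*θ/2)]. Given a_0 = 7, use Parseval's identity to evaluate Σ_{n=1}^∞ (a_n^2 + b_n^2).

9/2

Parseval: a_0^2/2 + Σ_{n≥1} (a_n^2+b_n^2) = 1/2 ∫_{-2}^{2} h(θ)^2 dθ = 29.
Subtract a_0^2/2 = 49/2: Σ (a_n^2+b_n^2) = 9/2.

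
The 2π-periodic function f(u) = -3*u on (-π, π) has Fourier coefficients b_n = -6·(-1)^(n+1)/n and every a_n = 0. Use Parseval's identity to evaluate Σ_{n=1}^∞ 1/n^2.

Parseval: Σ b_n^2 = (1/π) ∫_{-π}^{π} f(u)^2 du = 6*pi**2.
Σ b_n^2 = Σ 36/n^2, so Σ 1/n^2 = (6*pi**2)/36 = pi**2/6.

pi**2/6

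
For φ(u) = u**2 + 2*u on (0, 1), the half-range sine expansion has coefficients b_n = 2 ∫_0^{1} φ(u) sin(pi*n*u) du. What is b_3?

-8/(27*pi**3) + 2/pi

b_3 = 2 ∫_0^{1} (u**2 + 2*u) sin(3*pi*u) du.
Integrating by parts twice (tabular method), an antiderivative of (u**2 + 2*u) sin(3*pi*u) is -u**2*cos(3*pi*u)/(3*pi) + 2*u*sin(3*pi*u)/(9*pi**2) - 2*u*cos(3*pi*u)/(3*pi) + 2*sin(3*pi*u)/(9*pi**2) + 2*cos(3*pi*u)/(27*pi**3); evaluating from 0 to 1: ∫_{0}^{1} (u**2 + 2*u) sin(3*pi*u) du = ((-2/27 + pi**2)/pi**3) - (2/(27*pi**3)) = (-4/27 + pi**2)/pi**3.
Hence b_3 = 2·((-4/27 + pi**2)/pi**3) = -8/(27*pi**3) + 2/pi.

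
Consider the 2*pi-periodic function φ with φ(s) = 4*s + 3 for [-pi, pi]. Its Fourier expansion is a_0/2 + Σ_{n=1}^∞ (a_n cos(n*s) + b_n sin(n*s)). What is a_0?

a_0 = 1/pi ∫_{-pi}^{pi} φ(s) ds = 1/pi · (6*pi) = 6.

6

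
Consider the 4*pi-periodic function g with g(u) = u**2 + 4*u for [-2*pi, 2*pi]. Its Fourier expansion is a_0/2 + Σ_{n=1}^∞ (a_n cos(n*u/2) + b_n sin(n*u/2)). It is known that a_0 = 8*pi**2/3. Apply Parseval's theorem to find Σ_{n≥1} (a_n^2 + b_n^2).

128*pi**2*(pi**2 + 15)/45

Parseval: a_0^2/2 + Σ_{n≥1} (a_n^2+b_n^2) = (1/(2*pi)) ∫_{-2*pi}^{2*pi} g(u)^2 du = 32*pi**2*(20 + 3*pi**2)/15.
Subtract a_0^2/2 = 32*pi**4/9: Σ (a_n^2+b_n^2) = 128*pi**2*(pi**2 + 15)/45.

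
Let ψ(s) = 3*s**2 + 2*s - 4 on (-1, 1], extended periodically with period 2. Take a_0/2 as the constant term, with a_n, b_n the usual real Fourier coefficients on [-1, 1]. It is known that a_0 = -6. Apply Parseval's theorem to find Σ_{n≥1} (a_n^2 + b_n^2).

Parseval: a_0^2/2 + Σ_{n≥1} (a_n^2+b_n^2) = ∫_{-1}^{1} ψ(s)^2 ds = 334/15.
Subtract a_0^2/2 = 18: Σ (a_n^2+b_n^2) = 64/15.

64/15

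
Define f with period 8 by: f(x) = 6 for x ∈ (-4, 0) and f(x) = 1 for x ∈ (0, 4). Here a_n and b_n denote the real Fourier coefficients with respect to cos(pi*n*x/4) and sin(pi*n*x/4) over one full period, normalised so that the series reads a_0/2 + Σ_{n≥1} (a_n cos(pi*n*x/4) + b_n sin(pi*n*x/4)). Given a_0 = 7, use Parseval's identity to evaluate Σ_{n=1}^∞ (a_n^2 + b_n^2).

Parseval: a_0^2/2 + Σ_{n≥1} (a_n^2+b_n^2) = 1/4 ∫_{-4}^{4} f(x)^2 dx = 37.
Subtract a_0^2/2 = 49/2: Σ (a_n^2+b_n^2) = 25/2.

25/2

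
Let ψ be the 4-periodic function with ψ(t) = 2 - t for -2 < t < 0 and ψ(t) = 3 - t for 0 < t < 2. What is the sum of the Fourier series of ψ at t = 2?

5/2

t = 2 differs from t = -2 by 1 full period(s), and the series is 4-periodic.
At t = -2 the one-sided limits are ψ(-2^-) = 1 and ψ(-2^+) = 4.
By Dirichlet's theorem the series converges to their average, [(1) + (4)]/2 = 5/2.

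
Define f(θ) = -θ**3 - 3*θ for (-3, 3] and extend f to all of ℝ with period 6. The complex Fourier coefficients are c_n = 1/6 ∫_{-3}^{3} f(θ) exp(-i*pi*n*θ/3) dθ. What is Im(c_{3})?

-6/pi**3 + 12/pi

Since f is real-valued, Im(c_{3}) = -1/6 ∫_{-3}^{3} f(θ) sin(pi*θ) dθ = -b_{3}/2.
f is odd and sin(pi*θ) is odd, so the integrand is even: ∫_{-3}^{3} f(θ) sin(pi*θ) dθ = 2∫_0^{3} f(θ) sin(pi*θ) dθ.
Integrating by parts three times (tabular method), an antiderivative of (-θ**3 - 3*θ) sin(pi*θ) is θ**3*cos(pi*θ)/pi - 3*θ**2*sin(pi*θ)/pi**2 - 6*θ*cos(pi*θ)/pi**3 + 3*θ*cos(pi*θ)/pi - 3*sin(pi*θ)/pi**2 + 6*sin(pi*θ)/pi**4; evaluating from 0 to 3: ∫_{0}^{3} (-θ**3 - 3*θ) sin(pi*θ) dθ = (-36/pi + 18/pi**3) - (0) = -36/pi + 18/pi**3.
So ∫_{-3}^{3} f(θ) sin(pi*θ) dθ = -72/pi + 36/pi**3.
Hence Im(c_{3}) = (-1/6)·(-72/pi + 36/pi**3) = -6/pi**3 + 12/pi.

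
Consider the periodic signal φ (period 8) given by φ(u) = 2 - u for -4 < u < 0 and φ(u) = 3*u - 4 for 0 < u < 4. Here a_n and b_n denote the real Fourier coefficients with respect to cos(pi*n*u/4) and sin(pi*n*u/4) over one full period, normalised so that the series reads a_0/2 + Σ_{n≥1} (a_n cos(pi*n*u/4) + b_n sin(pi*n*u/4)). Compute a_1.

-32/pi**2

a_1 = 1/4 ∫_{-4}^{4} φ(u) cos(pi*u/4) du.
Split the integral at the breakpoints.
Integrating by parts (boundary term plus one more integral), an antiderivative of (2 - u) cos(pi*u/4) is -4*u*sin(pi*u/4)/pi + 8*sin(pi*u/4)/pi - 16*cos(pi*u/4)/pi**2; evaluating from -4 to 0: ∫_{-4}^{0} (2 - u) cos(pi*u/4) du = (-16/pi**2) - (16/pi**2) = -32/pi**2.
Integrating by parts (boundary term plus one more integral), an antiderivative of (3*u - 4) cos(pi*u/4) is 12*u*sin(pi*u/4)/pi - 16*sin(pi*u/4)/pi + 48*cos(pi*u/4)/pi**2; evaluating from 0 to 4: ∫_{0}^{4} (3*u - 4) cos(pi*u/4) du = (-48/pi**2) - (48/pi**2) = -96/pi**2.
Summing the pieces and multiplying by (1/4) gives a_1 = -32/pi**2.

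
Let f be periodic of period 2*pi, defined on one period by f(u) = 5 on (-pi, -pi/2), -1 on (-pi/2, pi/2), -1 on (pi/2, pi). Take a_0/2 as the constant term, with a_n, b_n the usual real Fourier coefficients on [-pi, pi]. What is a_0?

a_0 = 1/pi ∫_{-pi}^{pi} f(u) du = 1/pi · (pi) = 1.

1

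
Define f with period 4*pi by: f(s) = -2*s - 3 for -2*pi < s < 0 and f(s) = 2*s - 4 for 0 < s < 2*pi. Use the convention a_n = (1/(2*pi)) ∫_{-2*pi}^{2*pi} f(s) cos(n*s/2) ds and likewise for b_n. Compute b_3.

-2/(3*pi)

b_3 = (1/(2*pi)) ∫_{-2*pi}^{2*pi} f(s) sin(3*s/2) ds.
Split the integral at the breakpoints.
Integrating by parts (boundary term plus one more integral), an antiderivative of (-2*s - 3) sin(3*s/2) is 4*s*cos(3*s/2)/3 - 8*sin(3*s/2)/9 + 2*cos(3*s/2); evaluating from -2*pi to 0: ∫_{-2*pi}^{0} (-2*s - 3) sin(3*s/2) ds = (2) - (-2 + 8*pi/3) = 4 - 8*pi/3.
Integrating by parts (boundary term plus one more integral), an antiderivative of (2*s - 4) sin(3*s/2) is -4*s*cos(3*s/2)/3 + 8*sin(3*s/2)/9 + 8*cos(3*s/2)/3; evaluating from 0 to 2*pi: ∫_{0}^{2*pi} (2*s - 4) sin(3*s/2) ds = (-8/3 + 8*pi/3) - (8/3) = -16/3 + 8*pi/3.
Summing the pieces and multiplying by (1/(2*pi)) gives b_3 = -2/(3*pi).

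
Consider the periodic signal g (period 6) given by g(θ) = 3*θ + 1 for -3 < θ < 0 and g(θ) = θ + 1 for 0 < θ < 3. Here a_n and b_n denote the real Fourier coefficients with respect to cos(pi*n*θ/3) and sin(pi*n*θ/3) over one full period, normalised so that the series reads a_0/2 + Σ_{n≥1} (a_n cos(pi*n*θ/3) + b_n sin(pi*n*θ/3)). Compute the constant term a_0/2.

a_0 = 1/3 ∫_{-3}^{3} g(θ) dθ = 1/3 · (-3) = -1.
So the constant term a_0/2 = -1/2.

-1/2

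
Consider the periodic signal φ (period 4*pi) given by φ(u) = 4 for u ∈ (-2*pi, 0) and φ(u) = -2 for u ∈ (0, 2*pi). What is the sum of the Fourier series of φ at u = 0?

At u = 0 the one-sided limits are φ(0^-) = 4 and φ(0^+) = -2.
By Dirichlet's theorem the series converges to their average, [(4) + (-2)]/2 = 1.

1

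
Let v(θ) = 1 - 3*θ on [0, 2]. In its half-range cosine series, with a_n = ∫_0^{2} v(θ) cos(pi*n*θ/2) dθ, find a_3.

8/(3*pi**2)

a_3 = ∫_0^{2} (1 - 3*θ) cos(3*pi*θ/2) dθ.
Integrating by parts (boundary term plus one more integral), an antiderivative of (1 - 3*θ) cos(3*pi*θ/2) is -2*θ*sin(3*pi*θ/2)/pi + 2*sin(3*pi*θ/2)/(3*pi) - 4*cos(3*pi*θ/2)/(3*pi**2); evaluating from 0 to 2: ∫_{0}^{2} (1 - 3*θ) cos(3*pi*θ/2) dθ = (4/(3*pi**2)) - (-4/(3*pi**2)) = 8/(3*pi**2).
Hence a_3 = 8/(3*pi**2).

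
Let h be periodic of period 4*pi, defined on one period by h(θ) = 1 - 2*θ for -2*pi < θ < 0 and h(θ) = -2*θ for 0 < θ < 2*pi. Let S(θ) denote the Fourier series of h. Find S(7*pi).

1 + 2*pi

θ = 7*pi differs from θ = -pi by 2 full period(s), and the series is 4*pi-periodic.
h is continuous at θ = -pi with value 1 + 2*pi, so the series converges to 1 + 2*pi there.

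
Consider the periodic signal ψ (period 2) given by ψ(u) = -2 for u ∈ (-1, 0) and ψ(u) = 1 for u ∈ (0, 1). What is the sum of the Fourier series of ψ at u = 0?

-1/2

At u = 0 the one-sided limits are ψ(0^-) = -2 and ψ(0^+) = 1.
By Dirichlet's theorem the series converges to their average, [(-2) + (1)]/2 = -1/2.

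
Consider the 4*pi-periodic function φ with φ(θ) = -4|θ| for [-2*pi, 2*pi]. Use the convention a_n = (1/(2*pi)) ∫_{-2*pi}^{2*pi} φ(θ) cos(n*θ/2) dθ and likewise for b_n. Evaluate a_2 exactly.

a_2 = (1/(2*pi)) ∫_{-2*pi}^{2*pi} φ(θ) cos(θ) dθ.
φ is even and cos(θ) is even, so the integrand is even and a_2 = 1/pi ∫_0^{2*pi} φ(θ) cos(θ) dθ.
Integrating by parts (boundary term plus one more integral), an antiderivative of (-4*θ) cos(θ) is -4*θ*sin(θ) - 4*cos(θ); evaluating from 0 to 2*pi: ∫_{0}^{2*pi} (-4*θ) cos(θ) dθ = (-4) - (-4) = 0.
Hence a_2 = (1/pi)·(0) = 0.

0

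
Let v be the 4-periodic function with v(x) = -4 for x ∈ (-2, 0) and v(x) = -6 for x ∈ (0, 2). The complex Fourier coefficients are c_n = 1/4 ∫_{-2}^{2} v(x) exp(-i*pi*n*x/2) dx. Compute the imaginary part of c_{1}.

2/pi

Since v is real-valued, Im(c_{1}) = -1/4 ∫_{-2}^{2} v(x) sin(pi*x/2) dx = -b_{1}/2.
Split the integral at the breakpoints.
Directly, an antiderivative of (-4) sin(pi*x/2) is 8*cos(pi*x/2)/pi; evaluating from -2 to 0: ∫_{-2}^{0} (-4) sin(pi*x/2) dx = (8/pi) - (-8/pi) = 16/pi.
Directly, an antiderivative of (-6) sin(pi*x/2) is 12*cos(pi*x/2)/pi; evaluating from 0 to 2: ∫_{0}^{2} (-6) sin(pi*x/2) dx = (-12/pi) - (12/pi) = -24/pi.
So ∫_{-2}^{2} v(x) sin(pi*x/2) dx = -8/pi.
Hence Im(c_{1}) = (-1/4)·(-8/pi) = 2/pi.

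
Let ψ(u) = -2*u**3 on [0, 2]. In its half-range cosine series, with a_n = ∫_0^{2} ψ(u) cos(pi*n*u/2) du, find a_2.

-24/pi**2

a_2 = ∫_0^{2} (-2*u**3) cos(pi*u) du.
Integrating by parts three times (tabular method), an antiderivative of (-2*u**3) cos(pi*u) is -2*u**3*sin(pi*u)/pi - 6*u**2*cos(pi*u)/pi**2 + 12*u*sin(pi*u)/pi**3 + 12*cos(pi*u)/pi**4; evaluating from 0 to 2: ∫_{0}^{2} (-2*u**3) cos(pi*u) du = (12*(1 - 2*pi**2)/pi**4) - (12/pi**4) = -24/pi**2.
Hence a_2 = -24/pi**2.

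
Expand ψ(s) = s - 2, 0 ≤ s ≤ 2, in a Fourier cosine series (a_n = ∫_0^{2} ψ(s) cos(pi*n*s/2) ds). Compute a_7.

a_7 = ∫_0^{2} (s - 2) cos(7*pi*s/2) ds.
Integrating by parts (boundary term plus one more integral), an antiderivative of (s - 2) cos(7*pi*s/2) is 2*s*sin(7*pi*s/2)/(7*pi) - 4*sin(7*pi*s/2)/(7*pi) + 4*cos(7*pi*s/2)/(49*pi**2); evaluating from 0 to 2: ∫_{0}^{2} (s - 2) cos(7*pi*s/2) ds = (-4/(49*pi**2)) - (4/(49*pi**2)) = -8/(49*pi**2).
Hence a_7 = -8/(49*pi**2).

-8/(49*pi**2)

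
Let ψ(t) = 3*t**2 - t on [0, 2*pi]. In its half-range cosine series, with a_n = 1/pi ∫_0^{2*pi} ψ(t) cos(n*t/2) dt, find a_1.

-48 + 8/pi

a_1 = 1/pi ∫_0^{2*pi} (3*t**2 - t) cos(t/2) dt.
Integrating by parts twice (tabular method), an antiderivative of (3*t**2 - t) cos(t/2) is 6*t**2*sin(t/2) - 2*t*sin(t/2) + 24*t*cos(t/2) - 48*sin(t/2) - 4*cos(t/2); evaluating from 0 to 2*pi: ∫_{0}^{2*pi} (3*t**2 - t) cos(t/2) dt = (4 - 48*pi) - (-4) = 8 - 48*pi.
Hence a_1 = (1/pi)·(8 - 48*pi) = -48 + 8/pi.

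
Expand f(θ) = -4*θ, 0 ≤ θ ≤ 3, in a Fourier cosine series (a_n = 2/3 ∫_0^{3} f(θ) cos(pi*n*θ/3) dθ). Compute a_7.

a_7 = 2/3 ∫_0^{3} (-4*θ) cos(7*pi*θ/3) dθ.
Integrating by parts (boundary term plus one more integral), an antiderivative of (-4*θ) cos(7*pi*θ/3) is -12*θ*sin(7*pi*θ/3)/(7*pi) - 36*cos(7*pi*θ/3)/(49*pi**2); evaluating from 0 to 3: ∫_{0}^{3} (-4*θ) cos(7*pi*θ/3) dθ = (36/(49*pi**2)) - (-36/(49*pi**2)) = 72/(49*pi**2).
Hence a_7 = (2/3)·(72/(49*pi**2)) = 48/(49*pi**2).

48/(49*pi**2)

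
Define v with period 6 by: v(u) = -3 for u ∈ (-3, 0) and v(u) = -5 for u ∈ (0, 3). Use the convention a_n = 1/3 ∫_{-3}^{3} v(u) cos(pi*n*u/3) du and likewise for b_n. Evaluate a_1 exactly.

0

a_1 = 1/3 ∫_{-3}^{3} v(u) cos(pi*u/3) du.
Split the integral at the breakpoints.
Directly, an antiderivative of (-3) cos(pi*u/3) is -9*sin(pi*u/3)/pi; evaluating from -3 to 0: ∫_{-3}^{0} (-3) cos(pi*u/3) du = (0) - (0) = 0.
Directly, an antiderivative of (-5) cos(pi*u/3) is -15*sin(pi*u/3)/pi; evaluating from 0 to 3: ∫_{0}^{3} (-5) cos(pi*u/3) du = (0) - (0) = 0.
Summing the pieces and multiplying by (1/3) gives a_1 = 0.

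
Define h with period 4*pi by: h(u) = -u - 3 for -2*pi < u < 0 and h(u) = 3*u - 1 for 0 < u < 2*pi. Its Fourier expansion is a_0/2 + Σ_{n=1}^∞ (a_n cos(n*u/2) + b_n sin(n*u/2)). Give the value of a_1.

a_1 = (1/(2*pi)) ∫_{-2*pi}^{2*pi} h(u) cos(u/2) du.
Split the integral at the breakpoints.
Integrating by parts (boundary term plus one more integral), an antiderivative of (-u - 3) cos(u/2) is -2*u*sin(u/2) - 6*sin(u/2) - 4*cos(u/2); evaluating from -2*pi to 0: ∫_{-2*pi}^{0} (-u - 3) cos(u/2) du = (-4) - (4) = -8.
Integrating by parts (boundary term plus one more integral), an antiderivative of (3*u - 1) cos(u/2) is 6*u*sin(u/2) - 2*sin(u/2) + 12*cos(u/2); evaluating from 0 to 2*pi: ∫_{0}^{2*pi} (3*u - 1) cos(u/2) du = (-12) - (12) = -24.
Summing the pieces and multiplying by (1/(2*pi)) gives a_1 = -16/pi.

-16/pi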